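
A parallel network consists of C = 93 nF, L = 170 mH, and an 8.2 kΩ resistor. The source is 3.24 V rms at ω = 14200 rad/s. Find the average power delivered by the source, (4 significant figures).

1.280 mW

X_L = ωL = 2414 Ω
X_C = 1/(ωC) = 757.2 Ω
Parallel: admittances add. Y = 1/R + 1/(jωL) + jωC
Y = (0.0001220 + j0.0009063) S
|Y| = 0.0009145 S → |Z| = 1/|Y| = 1093 Ω, ∠Z = −∠Y = -82.34°
I = V/|Z| = 2.963 mA
P = VI cos φ = 3.24 × 0.002963 × cos(-82.34°) = 1.280 mW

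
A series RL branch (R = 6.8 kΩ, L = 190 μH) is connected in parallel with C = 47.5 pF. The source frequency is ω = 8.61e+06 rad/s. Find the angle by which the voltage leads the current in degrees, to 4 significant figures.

X_L = ωL = 1636 Ω
X_C = 1/(ωC) = 2445 Ω
Branch 1 (R+jX_L): Z₁ = 6800 + j1636 Ω, |Z₁| = 6994 Ω
Branch 2 (−jX_C): Z₂ = −j2445 Ω
Parallel: Z = Z₁Z₂/(Z₁+Z₂), |Z| = 2497 Ω, ∠Z = -69.69°

-69.69°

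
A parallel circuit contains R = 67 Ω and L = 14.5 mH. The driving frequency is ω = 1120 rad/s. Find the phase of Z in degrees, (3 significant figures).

76.4°

X_L = ωL = 16.2 Ω
Parallel: admittances add. Y = 1/R + 1/(jωL)
Y = (0.0149 − j0.0616) S
|Y| = 0.0634 S → |Z| = 1/|Y| = 15.8 Ω, ∠Z = −∠Y = 76.4°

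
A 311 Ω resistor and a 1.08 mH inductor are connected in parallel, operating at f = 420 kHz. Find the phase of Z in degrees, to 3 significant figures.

6.23°

ω = 2πf = 2.639e+06 rad/s
X_L = ωL = 2850 Ω
Parallel: admittances add. Y = 1/R + 1/(jωL)
Y = (0.00322 − j0.000351) S
|Y| = 0.00323 S → |Z| = 1/|Y| = 309 Ω, ∠Z = −∠Y = 6.23°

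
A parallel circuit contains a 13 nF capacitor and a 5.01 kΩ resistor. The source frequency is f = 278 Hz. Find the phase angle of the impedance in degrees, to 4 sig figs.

ω = 2πf = 1747 rad/s
X_C = 1/(ωC) = 44040 Ω
Parallel: admittances add. Y = 1/R + jωC
Y = (0.0001996 + j2.271e-05) S
|Y| = 0.0002009 S → |Z| = 1/|Y| = 4978 Ω, ∠Z = −∠Y = -6.490°

-6.490°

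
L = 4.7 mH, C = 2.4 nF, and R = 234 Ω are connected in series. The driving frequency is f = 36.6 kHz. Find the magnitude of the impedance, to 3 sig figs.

768 Ω

ω = 2πf = 230000 rad/s
X_L = ωL = 1080 Ω
X_C = 1/(ωC) = 1810 Ω
Net reactance X = X_L − X_C = -731 Ω
Z = 234 − j731 Ω
|Z| = √(234² + 731²) = 768 Ω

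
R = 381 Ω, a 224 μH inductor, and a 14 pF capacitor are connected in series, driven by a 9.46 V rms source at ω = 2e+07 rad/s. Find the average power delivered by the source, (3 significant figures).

X_L = ωL = 4480 Ω
X_C = 1/(ωC) = 3570 Ω
Net reactance X = X_L − X_C = 909 Ω
Z = 381 + j909 Ω
|Z| = √(381² + 909²) = 985 Ω
∠Z = arctan(909/381) = 67.2°
I = V/|Z| = 9.60 mA
P = VI cos φ = 9.46 × 0.00960 × cos(67.2°) = 35.1 mW

35.1 mW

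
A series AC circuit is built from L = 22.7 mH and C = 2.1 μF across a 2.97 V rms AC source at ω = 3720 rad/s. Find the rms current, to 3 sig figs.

X_L = ωL = 84.4 Ω
X_C = 1/(ωC) = 128 Ω
Net reactance X = X_L − X_C = -43.6 Ω
Z = − j43.6 Ω
|Z| = √(0² + 43.6²) = 43.6 Ω
I = V/|Z| = 2.97/43.6 = 68.2 mA

68.2 mA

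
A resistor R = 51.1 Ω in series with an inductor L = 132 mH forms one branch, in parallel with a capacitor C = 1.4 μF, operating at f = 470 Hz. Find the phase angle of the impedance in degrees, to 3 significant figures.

-78.4°

ω = 2πf = 2953 rad/s
X_L = ωL = 390 Ω
X_C = 1/(ωC) = 242 Ω
Branch 1 (R+jX_L): Z₁ = 51.1 + j390 Ω, |Z₁| = 393 Ω
Branch 2 (−jX_C): Z₂ = −j242 Ω
Parallel: Z = Z₁Z₂/(Z₁+Z₂), |Z| = 608 Ω, ∠Z = -78.4°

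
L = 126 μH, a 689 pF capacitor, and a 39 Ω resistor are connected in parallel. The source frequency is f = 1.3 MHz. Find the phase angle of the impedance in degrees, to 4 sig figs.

ω = 2πf = 8.168e+06 rad/s
X_L = ωL = 1029 Ω
X_C = 1/(ωC) = 177.7 Ω
Parallel: admittances add. Y = 1/R + 1/(jωL) + jωC
Y = (0.02564 + j0.004656) S
|Y| = 0.02606 S → |Z| = 1/|Y| = 38.37 Ω, ∠Z = −∠Y = -10.29°

-10.29°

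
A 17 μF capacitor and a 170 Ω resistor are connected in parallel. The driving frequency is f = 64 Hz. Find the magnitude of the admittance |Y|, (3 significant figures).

ω = 2πf = 402.1 rad/s
X_C = 1/(ωC) = 146 Ω
Parallel: admittances add. Y = 1/R + jωC
Y = (0.00588 + j0.00684) S
|Y| = 0.00902 S → |Z| = 1/|Y| = 111 Ω, ∠Z = −∠Y = -49.3°

9.02 mS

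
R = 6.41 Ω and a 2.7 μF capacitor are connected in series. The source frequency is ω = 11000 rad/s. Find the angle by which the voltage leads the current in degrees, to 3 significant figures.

-79.2°

X_C = 1/(ωC) = 33.7 Ω
Z = 6.41 − j33.7 Ω
|Z| = √(6.41² + 33.7²) = 34.3 Ω
∠Z = arctan(-33.7/6.41) = -79.2°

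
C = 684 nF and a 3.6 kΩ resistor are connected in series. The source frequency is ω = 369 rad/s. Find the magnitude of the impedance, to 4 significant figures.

5353 Ω

X_C = 1/(ωC) = 3962 Ω
Z = 3600 − j3962 Ω
|Z| = √(3600² + 3962²) = 5353 Ω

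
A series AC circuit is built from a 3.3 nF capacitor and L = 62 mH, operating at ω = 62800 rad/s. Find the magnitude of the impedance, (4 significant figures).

X_L = ωL = 3894 Ω
X_C = 1/(ωC) = 4825 Ω
Net reactance X = X_L − X_C = -931.7 Ω
Z = − j931.7 Ω
|Z| = √(0² + 931.7²) = 931.7 Ω

931.7 Ω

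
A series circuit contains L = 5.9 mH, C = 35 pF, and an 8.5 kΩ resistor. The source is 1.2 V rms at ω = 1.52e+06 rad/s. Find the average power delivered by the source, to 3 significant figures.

X_L = ωL = 8970 Ω
X_C = 1/(ωC) = 18800 Ω
Net reactance X = X_L − X_C = -9830 Ω
Z = 8500 − j9830 Ω
|Z| = √(8500² + 9830²) = 13000 Ω
∠Z = arctan(-9830/8500) = -49.1°
I = V/|Z| = 92.3 μA
P = VI cos φ = 1.2 × 9.23e-05 × cos(-49.1°) = 72.5 μW

72.5 μW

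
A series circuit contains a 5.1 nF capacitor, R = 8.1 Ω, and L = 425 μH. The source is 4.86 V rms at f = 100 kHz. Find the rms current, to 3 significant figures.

106 mA

ω = 2πf = 628300 rad/s
X_L = ωL = 267 Ω
X_C = 1/(ωC) = 312 Ω
Net reactance X = X_L − X_C = -45.0 Ω
Z = 8.10 − j45.0 Ω
|Z| = √(8.10² + 45.0²) = 45.8 Ω
I = V/|Z| = 4.86/45.8 = 106 mA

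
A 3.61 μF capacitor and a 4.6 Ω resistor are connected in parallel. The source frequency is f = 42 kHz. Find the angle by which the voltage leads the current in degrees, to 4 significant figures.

-77.15°

ω = 2πf = 263900 rad/s
X_C = 1/(ωC) = 1.050 Ω
Parallel: admittances add. Y = 1/R + jωC
Y = (0.2174 + j0.9527) S
|Y| = 0.9771 S → |Z| = 1/|Y| = 1.023 Ω, ∠Z = −∠Y = -77.15°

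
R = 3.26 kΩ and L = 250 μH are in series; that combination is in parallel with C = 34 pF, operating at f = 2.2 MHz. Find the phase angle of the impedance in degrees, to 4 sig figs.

ω = 2πf = 1.382e+07 rad/s
X_L = ωL = 3456 Ω
X_C = 1/(ωC) = 2128 Ω
Branch 1 (R+jX_L): Z₁ = 3260 + j3456 Ω, |Z₁| = 4751 Ω
Branch 2 (−jX_C): Z₂ = −j2128 Ω
Parallel: Z = Z₁Z₂/(Z₁+Z₂), |Z| = 2872 Ω, ∠Z = -65.49°

-65.49°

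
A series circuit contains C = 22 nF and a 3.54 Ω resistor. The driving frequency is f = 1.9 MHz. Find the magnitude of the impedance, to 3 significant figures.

ω = 2πf = 1.194e+07 rad/s
X_C = 1/(ωC) = 3.81 Ω
Z = 3.54 − j3.81 Ω
|Z| = √(3.54² + 3.81²) = 5.20 Ω

5.20 Ω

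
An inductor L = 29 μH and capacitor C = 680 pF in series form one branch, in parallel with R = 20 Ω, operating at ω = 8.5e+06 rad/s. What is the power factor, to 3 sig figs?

X_L = ωL = 246 Ω
X_C = 1/(ωC) = 173 Ω
Branch 1: Z₁ = R = 20.0 Ω
Branch 2 (series LC): Z₂ = j(X_L − X_C) = j73.5 Ω
Parallel: Z = Z₁Z₂/(Z₁+Z₂), |Z| = 19.3 Ω, ∠Z = 15.2°
cos φ = cos(15.2°) = 0.965

0.965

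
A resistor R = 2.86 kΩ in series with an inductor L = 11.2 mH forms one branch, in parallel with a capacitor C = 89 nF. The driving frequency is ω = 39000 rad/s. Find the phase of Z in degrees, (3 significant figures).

X_L = ωL = 437 Ω
X_C = 1/(ωC) = 288 Ω
Branch 1 (R+jX_L): Z₁ = 2860 + j437 Ω, |Z₁| = 2890 Ω
Branch 2 (−jX_C): Z₂ = −j288 Ω
Parallel: Z = Z₁Z₂/(Z₁+Z₂), |Z| = 291 Ω, ∠Z = -84.3°

-84.3°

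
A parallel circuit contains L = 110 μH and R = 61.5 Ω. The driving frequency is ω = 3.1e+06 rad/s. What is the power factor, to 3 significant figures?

0.984

X_L = ωL = 341 Ω
Parallel: admittances add. Y = 1/R + 1/(jωL)
Y = (0.0163 − j0.00293) S
|Y| = 0.0165 S → |Z| = 1/|Y| = 60.5 Ω, ∠Z = −∠Y = 10.2°
cos φ = cos(10.2°) = 0.984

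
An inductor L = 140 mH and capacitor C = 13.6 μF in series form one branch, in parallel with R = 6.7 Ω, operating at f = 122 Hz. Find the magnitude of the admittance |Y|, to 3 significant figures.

173 mS

ω = 2πf = 766.5 rad/s
X_L = ωL = 107 Ω
X_C = 1/(ωC) = 95.9 Ω
Branch 1: Z₁ = R = 6.70 Ω
Branch 2 (series LC): Z₂ = j(X_L − X_C) = j11.4 Ω
Parallel: Z = Z₁Z₂/(Z₁+Z₂), |Z| = 5.78 Ω, ∠Z = 30.5°
|Y| = 1/|Z| = 173 mS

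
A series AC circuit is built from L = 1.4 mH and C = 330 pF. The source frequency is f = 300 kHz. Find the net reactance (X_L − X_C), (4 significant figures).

ω = 2πf = 1.885e+06 rad/s
X_L = ωL = 2639 Ω
X_C = 1/(ωC) = 1608 Ω
X = 2639 − 1608 = 1031 Ω

1031 Ω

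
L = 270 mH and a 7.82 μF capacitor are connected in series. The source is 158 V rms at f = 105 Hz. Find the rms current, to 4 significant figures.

ω = 2πf = 659.7 rad/s
X_L = ωL = 178.1 Ω
X_C = 1/(ωC) = 193.8 Ω
Net reactance X = X_L − X_C = -15.70 Ω
Z = − j15.70 Ω
|Z| = √(0² + 15.70²) = 15.70 Ω
I = V/|Z| = 158/15.70 = 10.06 A

10.06 A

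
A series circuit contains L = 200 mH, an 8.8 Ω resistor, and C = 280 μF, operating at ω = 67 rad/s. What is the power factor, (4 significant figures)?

X_L = ωL = 13.40 Ω
X_C = 1/(ωC) = 53.30 Ω
Net reactance X = X_L − X_C = -39.90 Ω
Z = 8.800 − j39.90 Ω
|Z| = √(8.800² + 39.90²) = 40.86 Ω
∠Z = arctan(-39.90/8.800) = -77.56°
cos φ = cos(-77.56°) = 0.2154

0.2154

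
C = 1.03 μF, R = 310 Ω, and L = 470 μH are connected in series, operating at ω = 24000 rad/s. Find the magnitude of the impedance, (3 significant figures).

311 Ω

X_L = ωL = 11.3 Ω
X_C = 1/(ωC) = 40.5 Ω
Net reactance X = X_L − X_C = -29.2 Ω
Z = 310 − j29.2 Ω
|Z| = √(310² + 29.2²) = 311 Ω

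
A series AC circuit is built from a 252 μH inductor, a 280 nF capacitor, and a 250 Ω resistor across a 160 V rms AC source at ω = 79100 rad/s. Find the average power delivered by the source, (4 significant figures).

X_L = ωL = 19.93 Ω
X_C = 1/(ωC) = 45.15 Ω
Net reactance X = X_L − X_C = -25.22 Ω
Z = 250.0 − j25.22 Ω
|Z| = √(250.0² + 25.22²) = 251.3 Ω
∠Z = arctan(-25.22/250.0) = -5.760°
I = V/|Z| = 636.8 mA
P = VI cos φ = 160 × 0.6368 × cos(-5.760°) = 101.4 W

101.4 W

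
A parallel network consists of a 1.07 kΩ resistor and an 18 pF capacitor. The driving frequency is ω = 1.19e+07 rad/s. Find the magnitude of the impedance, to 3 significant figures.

X_C = 1/(ωC) = 4670 Ω
Parallel: admittances add. Y = 1/R + jωC
Y = (0.000935 + j0.000214) S
|Y| = 0.000959 S → |Z| = 1/|Y| = 1040 Ω, ∠Z = −∠Y = -12.9°

1040 Ω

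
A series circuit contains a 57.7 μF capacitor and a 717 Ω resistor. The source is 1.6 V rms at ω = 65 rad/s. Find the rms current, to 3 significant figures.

X_C = 1/(ωC) = 267 Ω
Z = 717 − j267 Ω
|Z| = √(717² + 267²) = 765 Ω
I = V/|Z| = 1.6/765 = 2.09 mA

2.09 mA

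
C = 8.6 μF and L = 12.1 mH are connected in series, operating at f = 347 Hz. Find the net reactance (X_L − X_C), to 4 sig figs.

ω = 2πf = 2180 rad/s
X_L = ωL = 26.38 Ω
X_C = 1/(ωC) = 53.33 Ω
X = 26.38 − 53.33 = -26.95 Ω

-26.95 Ω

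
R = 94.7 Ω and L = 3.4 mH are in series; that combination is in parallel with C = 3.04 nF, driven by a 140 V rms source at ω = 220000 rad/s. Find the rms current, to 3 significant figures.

X_L = ωL = 748 Ω
X_C = 1/(ωC) = 1500 Ω
Branch 1 (R+jX_L): Z₁ = 94.7 + j748 Ω, |Z₁| = 754 Ω
Branch 2 (−jX_C): Z₂ = −j1500 Ω
Parallel: Z = Z₁Z₂/(Z₁+Z₂), |Z| = 1500 Ω, ∠Z = 75.6°
I = V/|Z| = 140/1500 = 93.5 mA

93.5 mA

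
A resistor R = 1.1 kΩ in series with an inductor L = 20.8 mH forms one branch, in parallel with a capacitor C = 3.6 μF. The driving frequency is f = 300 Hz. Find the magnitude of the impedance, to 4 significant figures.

ω = 2πf = 1885 rad/s
X_L = ωL = 39.21 Ω
X_C = 1/(ωC) = 147.4 Ω
Branch 1 (R+jX_L): Z₁ = 1100 + j39.21 Ω, |Z₁| = 1101 Ω
Branch 2 (−jX_C): Z₂ = −j147.4 Ω
Parallel: Z = Z₁Z₂/(Z₁+Z₂), |Z| = 146.8 Ω, ∠Z = -82.34°

146.8 Ω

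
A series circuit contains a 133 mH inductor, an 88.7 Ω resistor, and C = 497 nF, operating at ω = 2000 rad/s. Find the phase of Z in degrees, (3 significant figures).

-83.2°

X_L = ωL = 266 Ω
X_C = 1/(ωC) = 1010 Ω
Net reactance X = X_L − X_C = -740 Ω
Z = 88.7 − j740 Ω
|Z| = √(88.7² + 740²) = 745 Ω
∠Z = arctan(-740/88.7) = -83.2°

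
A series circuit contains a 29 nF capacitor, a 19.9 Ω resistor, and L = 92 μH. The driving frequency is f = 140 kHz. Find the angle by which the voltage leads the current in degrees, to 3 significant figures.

64.5°

ω = 2πf = 879600 rad/s
X_L = ωL = 80.9 Ω
X_C = 1/(ωC) = 39.2 Ω
Net reactance X = X_L − X_C = 41.7 Ω
Z = 19.9 + j41.7 Ω
|Z| = √(19.9² + 41.7²) = 46.2 Ω
∠Z = arctan(41.7/19.9) = 64.5°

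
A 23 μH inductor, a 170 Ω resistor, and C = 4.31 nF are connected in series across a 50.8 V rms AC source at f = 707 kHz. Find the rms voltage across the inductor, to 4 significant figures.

ω = 2πf = 4.442e+06 rad/s
X_L = ωL = 102.2 Ω
X_C = 1/(ωC) = 52.23 Ω
Net reactance X = X_L − X_C = 49.94 Ω
Z = 170.0 + j49.94 Ω
|Z| = √(170.0² + 49.94²) = 177.2 Ω
I = V/|Z| = 286.7 mA
V_L = I·|Z_L| = 0.2867 × 102.2 = 29.29 V

29.29 V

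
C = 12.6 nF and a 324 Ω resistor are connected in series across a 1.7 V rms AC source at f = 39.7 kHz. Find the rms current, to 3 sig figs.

3.74 mA

ω = 2πf = 249400 rad/s
X_C = 1/(ωC) = 318 Ω
Z = 324 − j318 Ω
|Z| = √(324² + 318²) = 454 Ω
I = V/|Z| = 1.7/454 = 3.74 mA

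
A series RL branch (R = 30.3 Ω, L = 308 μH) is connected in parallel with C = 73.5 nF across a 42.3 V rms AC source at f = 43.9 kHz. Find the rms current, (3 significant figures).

445 mA

ω = 2πf = 275800 rad/s
X_L = ωL = 85.0 Ω
X_C = 1/(ωC) = 49.3 Ω
Branch 1 (R+jX_L): Z₁ = 30.3 + j85.0 Ω, |Z₁| = 90.2 Ω
Branch 2 (−jX_C): Z₂ = −j49.3 Ω
Parallel: Z = Z₁Z₂/(Z₁+Z₂), |Z| = 95.1 Ω, ∠Z = -69.3°
I = V/|Z| = 42.3/95.1 = 445 mA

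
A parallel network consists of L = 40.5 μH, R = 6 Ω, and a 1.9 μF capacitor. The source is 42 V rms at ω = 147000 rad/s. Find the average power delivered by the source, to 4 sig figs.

X_L = ωL = 5.954 Ω
X_C = 1/(ωC) = 3.580 Ω
Parallel: admittances add. Y = 1/R + 1/(jωL) + jωC
Y = (0.1667 + j0.1113) S
|Y| = 0.2004 S → |Z| = 1/|Y| = 4.989 Ω, ∠Z = −∠Y = -33.74°
I = V/|Z| = 8.418 A
P = VI cos φ = 42 × 8.418 × cos(-33.74°) = 294.0 W

294.0 W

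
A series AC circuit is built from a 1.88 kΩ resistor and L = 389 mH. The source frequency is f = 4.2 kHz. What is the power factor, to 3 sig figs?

0.180

ω = 2πf = 26390 rad/s
X_L = ωL = 10300 Ω
Z = 1880 + j10300 Ω
|Z| = √(1880² + 10300²) = 10400 Ω
∠Z = arctan(10300/1880) = 79.6°
cos φ = cos(79.6°) = 0.180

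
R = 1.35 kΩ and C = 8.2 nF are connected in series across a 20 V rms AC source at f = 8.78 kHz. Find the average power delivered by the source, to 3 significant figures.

ω = 2πf = 55170 rad/s
X_C = 1/(ωC) = 2210 Ω
Z = 1350 − j2210 Ω
|Z| = √(1350² + 2210²) = 2590 Ω
∠Z = arctan(-2210/1350) = -58.6°
I = V/|Z| = 7.72 mA
P = VI cos φ = 20 × 0.00772 × cos(-58.6°) = 80.5 mW

80.5 mW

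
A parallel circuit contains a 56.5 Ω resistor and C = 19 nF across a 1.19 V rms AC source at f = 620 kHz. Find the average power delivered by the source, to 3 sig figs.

ω = 2πf = 3.896e+06 rad/s
X_C = 1/(ωC) = 13.5 Ω
Parallel: admittances add. Y = 1/R + jωC
Y = (0.0177 + j0.0740) S
|Y| = 0.0761 S → |Z| = 1/|Y| = 13.1 Ω, ∠Z = −∠Y = -76.6°
I = V/|Z| = 90.6 mA
P = VI cos φ = 1.19 × 0.0906 × cos(-76.6°) = 25.1 mW

25.1 mW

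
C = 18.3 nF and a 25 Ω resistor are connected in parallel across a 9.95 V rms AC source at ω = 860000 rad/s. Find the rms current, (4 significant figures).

X_C = 1/(ωC) = 63.54 Ω
Parallel: admittances add. Y = 1/R + jωC
Y = (0.04000 + j0.01574) S
|Y| = 0.04298 S → |Z| = 1/|Y| = 23.26 Ω, ∠Z = −∠Y = -21.48°
I = V/|Z| = 9.95/23.26 = 427.7 mA

427.7 mA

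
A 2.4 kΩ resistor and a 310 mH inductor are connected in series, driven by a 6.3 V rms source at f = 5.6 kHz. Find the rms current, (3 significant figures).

564 μA

ω = 2πf = 35190 rad/s
X_L = ωL = 10900 Ω
Z = 2400 + j10900 Ω
|Z| = √(2400² + 10900²) = 11200 Ω
I = V/|Z| = 6.3/11200 = 564 μA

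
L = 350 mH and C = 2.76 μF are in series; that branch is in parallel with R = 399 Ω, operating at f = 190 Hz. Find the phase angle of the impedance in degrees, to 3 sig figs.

ω = 2πf = 1194 rad/s
X_L = ωL = 418 Ω
X_C = 1/(ωC) = 303 Ω
Branch 1: Z₁ = R = 399 Ω
Branch 2 (series LC): Z₂ = j(X_L − X_C) = j114 Ω
Parallel: Z = Z₁Z₂/(Z₁+Z₂), |Z| = 110 Ω, ∠Z = 74.0°

74.0°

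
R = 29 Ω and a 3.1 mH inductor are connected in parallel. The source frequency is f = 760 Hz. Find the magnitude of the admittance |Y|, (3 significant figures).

ω = 2πf = 4775 rad/s
X_L = ωL = 14.8 Ω
Parallel: admittances add. Y = 1/R + 1/(jωL)
Y = (0.0345 − j0.0676) S
|Y| = 0.0758 S → |Z| = 1/|Y| = 13.2 Ω, ∠Z = −∠Y = 63.0°

75.8 mS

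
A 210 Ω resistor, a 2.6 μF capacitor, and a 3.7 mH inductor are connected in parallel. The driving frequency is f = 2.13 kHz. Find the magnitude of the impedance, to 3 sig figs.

65.1 Ω

ω = 2πf = 13380 rad/s
X_L = ωL = 49.5 Ω
X_C = 1/(ωC) = 28.7 Ω
Parallel: admittances add. Y = 1/R + 1/(jωL) + jωC
Y = (0.00476 + j0.0146) S
|Y| = 0.0154 S → |Z| = 1/|Y| = 65.1 Ω, ∠Z = −∠Y = -71.9°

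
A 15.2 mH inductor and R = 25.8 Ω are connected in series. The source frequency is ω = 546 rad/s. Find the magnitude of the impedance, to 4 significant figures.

27.10 Ω

X_L = ωL = 8.299 Ω
Z = 25.80 + j8.299 Ω
|Z| = √(25.80² + 8.299²) = 27.10 Ω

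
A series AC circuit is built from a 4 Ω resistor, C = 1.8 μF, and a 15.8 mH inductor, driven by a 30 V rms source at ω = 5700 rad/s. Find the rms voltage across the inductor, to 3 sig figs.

X_L = ωL = 90.1 Ω
X_C = 1/(ωC) = 97.5 Ω
Net reactance X = X_L − X_C = -7.41 Ω
Z = 4.00 − j7.41 Ω
|Z| = √(4.00² + 7.41²) = 8.42 Ω
I = V/|Z| = 3.56 A
V_L = I·|Z_L| = 3.56 × 90.1 = 321 V

321 V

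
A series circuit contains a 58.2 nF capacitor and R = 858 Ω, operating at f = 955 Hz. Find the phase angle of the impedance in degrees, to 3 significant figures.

ω = 2πf = 6000 rad/s
X_C = 1/(ωC) = 2860 Ω
Z = 858 − j2860 Ω
|Z| = √(858² + 2860²) = 2990 Ω
∠Z = arctan(-2860/858) = -73.3°

-73.3°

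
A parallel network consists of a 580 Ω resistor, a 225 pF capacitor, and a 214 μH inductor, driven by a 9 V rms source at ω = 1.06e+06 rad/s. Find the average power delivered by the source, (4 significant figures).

X_L = ωL = 226.8 Ω
X_C = 1/(ωC) = 4193 Ω
Parallel: admittances add. Y = 1/R + 1/(jωL) + jωC
Y = (0.001724 − j0.004170) S
|Y| = 0.004512 S → |Z| = 1/|Y| = 221.6 Ω, ∠Z = −∠Y = 67.54°
I = V/|Z| = 40.61 mA
P = VI cos φ = 9 × 0.04061 × cos(67.54°) = 139.7 mW

139.7 mW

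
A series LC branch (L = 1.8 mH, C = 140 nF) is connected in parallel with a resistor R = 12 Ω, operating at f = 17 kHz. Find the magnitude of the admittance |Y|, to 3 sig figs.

83.7 mS

ω = 2πf = 106800 rad/s
X_L = ωL = 192 Ω
X_C = 1/(ωC) = 66.9 Ω
Branch 1: Z₁ = R = 12.0 Ω
Branch 2 (series LC): Z₂ = j(X_L − X_C) = j125 Ω
Parallel: Z = Z₁Z₂/(Z₁+Z₂), |Z| = 11.9 Ω, ∠Z = 5.47°
|Y| = 1/|Z| = 83.7 mS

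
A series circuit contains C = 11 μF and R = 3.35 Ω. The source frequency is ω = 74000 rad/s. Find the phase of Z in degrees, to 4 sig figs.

-20.14°

X_C = 1/(ωC) = 1.229 Ω
Z = 3.350 − j1.229 Ω
|Z| = √(3.350² + 1.229²) = 3.568 Ω
∠Z = arctan(-1.229/3.350) = -20.14°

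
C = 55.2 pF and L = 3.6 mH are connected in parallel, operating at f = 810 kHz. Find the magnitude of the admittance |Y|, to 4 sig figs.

226.4 μS

ω = 2πf = 5.089e+06 rad/s
X_L = ωL = 18320 Ω
X_C = 1/(ωC) = 3560 Ω
Parallel: admittances add. Y = 1/(jωL) + jωC
Y = (0 + j0.0002264) S
|Y| = 0.0002264 S → |Z| = 1/|Y| = 4418 Ω, ∠Z = −∠Y = -90.00°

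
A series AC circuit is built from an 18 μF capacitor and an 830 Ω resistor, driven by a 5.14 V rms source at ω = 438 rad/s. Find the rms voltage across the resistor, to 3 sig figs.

5.08 V

X_C = 1/(ωC) = 127 Ω
Z = 830 − j127 Ω
|Z| = √(830² + 127²) = 840 Ω
I = V/|Z| = 6.12 mA
V_R = I·|Z_R| = 0.00612 × 830 = 5.08 V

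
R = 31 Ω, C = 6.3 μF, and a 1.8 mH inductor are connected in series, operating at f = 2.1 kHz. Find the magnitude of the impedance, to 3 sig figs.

33.1 Ω

ω = 2πf = 13190 rad/s
X_L = ωL = 23.8 Ω
X_C = 1/(ωC) = 12.0 Ω
Net reactance X = X_L − X_C = 11.7 Ω
Z = 31.0 + j11.7 Ω
|Z| = √(31.0² + 11.7²) = 33.1 Ω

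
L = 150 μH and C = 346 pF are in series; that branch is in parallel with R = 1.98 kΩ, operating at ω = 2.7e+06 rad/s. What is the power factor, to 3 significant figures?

0.319

X_L = ωL = 405 Ω
X_C = 1/(ωC) = 1070 Ω
Branch 1: Z₁ = R = 1980 Ω
Branch 2 (series LC): Z₂ = j(X_L − X_C) = −j665 Ω
Parallel: Z = Z₁Z₂/(Z₁+Z₂), |Z| = 631 Ω, ∠Z = -71.4°
cos φ = cos(-71.4°) = 0.319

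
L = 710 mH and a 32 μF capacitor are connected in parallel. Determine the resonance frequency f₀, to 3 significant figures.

ω₀ = 1/√(LC) = 1/√(0.71 × 3.2e-05) = 209.8 rad/s
f₀ = ω₀/(2π) = 33.4 Hz

33.4 Hz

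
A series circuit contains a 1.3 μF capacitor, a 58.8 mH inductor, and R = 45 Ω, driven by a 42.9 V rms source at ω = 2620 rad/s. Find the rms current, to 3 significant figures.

293 mA

X_L = ωL = 154 Ω
X_C = 1/(ωC) = 294 Ω
Net reactance X = X_L − X_C = -140 Ω
Z = 45.0 − j140 Ω
|Z| = √(45.0² + 140²) = 147 Ω
I = V/|Z| = 42.9/147 = 293 mA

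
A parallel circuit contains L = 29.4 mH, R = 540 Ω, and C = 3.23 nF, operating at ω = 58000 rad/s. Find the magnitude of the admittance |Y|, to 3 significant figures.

X_L = ωL = 1710 Ω
X_C = 1/(ωC) = 5340 Ω
Parallel: admittances add. Y = 1/R + 1/(jωL) + jωC
Y = (0.00185 − j0.000399) S
|Y| = 0.00189 S → |Z| = 1/|Y| = 528 Ω, ∠Z = −∠Y = 12.2°

1.89 mS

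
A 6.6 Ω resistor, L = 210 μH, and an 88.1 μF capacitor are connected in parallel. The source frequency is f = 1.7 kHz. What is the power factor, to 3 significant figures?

0.293

ω = 2πf = 10680 rad/s
X_L = ωL = 2.24 Ω
X_C = 1/(ωC) = 1.06 Ω
Parallel: admittances add. Y = 1/R + 1/(jωL) + jωC
Y = (0.152 + j0.495) S
|Y| = 0.518 S → |Z| = 1/|Y| = 1.93 Ω, ∠Z = −∠Y = -73.0°
cos φ = cos(-73.0°) = 0.293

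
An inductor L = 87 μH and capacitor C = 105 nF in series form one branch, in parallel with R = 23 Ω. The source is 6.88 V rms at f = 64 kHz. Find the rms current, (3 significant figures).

678 mA

ω = 2πf = 402100 rad/s
X_L = ωL = 35.0 Ω
X_C = 1/(ωC) = 23.7 Ω
Branch 1: Z₁ = R = 23.0 Ω
Branch 2 (series LC): Z₂ = j(X_L − X_C) = j11.3 Ω
Parallel: Z = Z₁Z₂/(Z₁+Z₂), |Z| = 10.1 Ω, ∠Z = 63.8°
I = V/|Z| = 6.88/10.1 = 678 mA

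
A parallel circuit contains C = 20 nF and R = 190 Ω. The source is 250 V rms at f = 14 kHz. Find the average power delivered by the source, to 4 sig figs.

328.9 W

ω = 2πf = 87960 rad/s
X_C = 1/(ωC) = 568.4 Ω
Parallel: admittances add. Y = 1/R + jωC
Y = (0.005263 + j0.001759) S
|Y| = 0.005549 S → |Z| = 1/|Y| = 180.2 Ω, ∠Z = −∠Y = -18.48°
I = V/|Z| = 1.387 A
P = VI cos φ = 250 × 1.387 × cos(-18.48°) = 328.9 W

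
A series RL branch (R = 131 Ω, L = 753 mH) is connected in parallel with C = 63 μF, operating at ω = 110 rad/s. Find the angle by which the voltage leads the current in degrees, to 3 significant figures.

X_L = ωL = 82.8 Ω
X_C = 1/(ωC) = 144 Ω
Branch 1 (R+jX_L): Z₁ = 131 + j82.8 Ω, |Z₁| = 155 Ω
Branch 2 (−jX_C): Z₂ = −j144 Ω
Parallel: Z = Z₁Z₂/(Z₁+Z₂), |Z| = 155 Ω, ∠Z = -32.6°

-32.6°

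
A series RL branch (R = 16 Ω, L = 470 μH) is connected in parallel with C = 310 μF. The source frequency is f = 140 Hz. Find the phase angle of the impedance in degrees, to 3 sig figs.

-77.0°

ω = 2πf = 879.6 rad/s
X_L = ωL = 0.413 Ω
X_C = 1/(ωC) = 3.67 Ω
Branch 1 (R+jX_L): Z₁ = 16.0 + j0.413 Ω, |Z₁| = 16.0 Ω
Branch 2 (−jX_C): Z₂ = −j3.67 Ω
Parallel: Z = Z₁Z₂/(Z₁+Z₂), |Z| = 3.59 Ω, ∠Z = -77.0°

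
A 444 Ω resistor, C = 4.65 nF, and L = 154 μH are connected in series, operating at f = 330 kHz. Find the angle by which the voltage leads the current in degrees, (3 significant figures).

25.9°

ω = 2πf = 2.073e+06 rad/s
X_L = ωL = 319 Ω
X_C = 1/(ωC) = 104 Ω
Net reactance X = X_L − X_C = 216 Ω
Z = 444 + j216 Ω
|Z| = √(444² + 216²) = 494 Ω
∠Z = arctan(216/444) = 25.9°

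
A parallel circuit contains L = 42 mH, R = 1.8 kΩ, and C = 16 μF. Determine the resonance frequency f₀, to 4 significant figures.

ω₀ = 1/√(LC) = 1/√(0.042 × 1.6e-05) = 1220 rad/s
f₀ = ω₀/(2π) = 194.1 Hz

194.1 Hz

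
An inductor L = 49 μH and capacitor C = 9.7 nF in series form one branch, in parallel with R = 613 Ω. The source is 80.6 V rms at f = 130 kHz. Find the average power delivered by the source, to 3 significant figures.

ω = 2πf = 816800 rad/s
X_L = ωL = 40.0 Ω
X_C = 1/(ωC) = 126 Ω
Branch 1: Z₁ = R = 613 Ω
Branch 2 (series LC): Z₂ = j(X_L − X_C) = −j86.2 Ω
Parallel: Z = Z₁Z₂/(Z₁+Z₂), |Z| = 85.3 Ω, ∠Z = -82.0°
I = V/|Z| = 944 mA
P = VI cos φ = 80.6 × 0.944 × cos(-82.0°) = 10.6 W

10.6 W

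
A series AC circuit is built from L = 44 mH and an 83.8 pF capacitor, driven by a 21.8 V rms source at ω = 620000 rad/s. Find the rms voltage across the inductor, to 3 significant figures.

X_L = ωL = 27300 Ω
X_C = 1/(ωC) = 19200 Ω
Net reactance X = X_L − X_C = 8030 Ω
Z = j8030 Ω
|Z| = √(0² + 8030²) = 8030 Ω
I = V/|Z| = 2.71 mA
V_L = I·|Z_L| = 0.00271 × 27300 = 74.0 V

74.0 V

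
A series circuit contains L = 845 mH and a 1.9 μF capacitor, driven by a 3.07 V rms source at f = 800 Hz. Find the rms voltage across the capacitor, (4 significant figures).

0.07759 V

ω = 2πf = 5027 rad/s
X_L = ωL = 4247 Ω
X_C = 1/(ωC) = 104.7 Ω
Net reactance X = X_L − X_C = 4143 Ω
Z = j4143 Ω
|Z| = √(0² + 4143²) = 4143 Ω
I = V/|Z| = 741.1 μA
V_C = I·|Z_C| = 0.0007411 × 104.7 = 0.07759 V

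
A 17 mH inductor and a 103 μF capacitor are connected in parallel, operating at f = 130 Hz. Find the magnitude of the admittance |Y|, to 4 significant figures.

12.12 mS

ω = 2πf = 816.8 rad/s
X_L = ωL = 13.89 Ω
X_C = 1/(ωC) = 11.89 Ω
Parallel: admittances add. Y = 1/(jωL) + jωC
Y = (0 + j0.01212) S
|Y| = 0.01212 S → |Z| = 1/|Y| = 82.54 Ω, ∠Z = −∠Y = -90.00°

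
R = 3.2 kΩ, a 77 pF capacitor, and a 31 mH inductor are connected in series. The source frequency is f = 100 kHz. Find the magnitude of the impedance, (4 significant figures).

ω = 2πf = 628300 rad/s
X_L = ωL = 19480 Ω
X_C = 1/(ωC) = 20670 Ω
Net reactance X = X_L − X_C = -1192 Ω
Z = 3200 − j1192 Ω
|Z| = √(3200² + 1192²) = 3415 Ω

3415 Ω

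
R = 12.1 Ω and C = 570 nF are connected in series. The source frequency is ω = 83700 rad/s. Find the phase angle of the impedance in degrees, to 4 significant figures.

-60.00°

X_C = 1/(ωC) = 20.96 Ω
Z = 12.10 − j20.96 Ω
|Z| = √(12.10² + 20.96²) = 24.20 Ω
∠Z = arctan(-20.96/12.10) = -60.00°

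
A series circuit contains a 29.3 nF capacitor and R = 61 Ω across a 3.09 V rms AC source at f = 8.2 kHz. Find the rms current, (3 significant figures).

ω = 2πf = 51520 rad/s
X_C = 1/(ωC) = 662 Ω
Z = 61.0 − j662 Ω
|Z| = √(61.0² + 662²) = 665 Ω
I = V/|Z| = 3.09/665 = 4.65 mA

4.65 mA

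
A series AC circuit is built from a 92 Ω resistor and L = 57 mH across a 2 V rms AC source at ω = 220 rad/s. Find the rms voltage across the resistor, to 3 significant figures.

X_L = ωL = 12.5 Ω
Z = 92.0 + j12.5 Ω
|Z| = √(92.0² + 12.5²) = 92.9 Ω
I = V/|Z| = 21.5 mA
V_R = I·|Z_R| = 0.0215 × 92.0 = 1.98 V

1.98 V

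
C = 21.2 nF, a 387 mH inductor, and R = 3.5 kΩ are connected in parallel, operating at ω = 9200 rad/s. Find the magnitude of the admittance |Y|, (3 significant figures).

298 μS

X_L = ωL = 3560 Ω
X_C = 1/(ωC) = 5130 Ω
Parallel: admittances add. Y = 1/R + 1/(jωL) + jωC
Y = (0.000286 − j8.58e-05) S
|Y| = 0.000298 S → |Z| = 1/|Y| = 3350 Ω, ∠Z = −∠Y = 16.7°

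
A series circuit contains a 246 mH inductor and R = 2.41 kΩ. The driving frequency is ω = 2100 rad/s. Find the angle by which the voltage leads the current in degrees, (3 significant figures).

12.1°

X_L = ωL = 517 Ω
Z = 2410 + j517 Ω
|Z| = √(2410² + 517²) = 2460 Ω
∠Z = arctan(517/2410) = 12.1°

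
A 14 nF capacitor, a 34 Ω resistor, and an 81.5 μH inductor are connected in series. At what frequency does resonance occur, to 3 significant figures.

ω₀ = 1/√(LC) = 1/√(8.15e-05 × 1.4e-08) = 936200 rad/s
f₀ = ω₀/(2π) = 149 kHz

149 kHz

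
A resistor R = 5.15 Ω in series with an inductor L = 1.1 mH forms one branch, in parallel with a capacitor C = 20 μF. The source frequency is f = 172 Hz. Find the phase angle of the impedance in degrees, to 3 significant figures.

ω = 2πf = 1081 rad/s
X_L = ωL = 1.19 Ω
X_C = 1/(ωC) = 46.3 Ω
Branch 1 (R+jX_L): Z₁ = 5.15 + j1.19 Ω, |Z₁| = 5.29 Ω
Branch 2 (−jX_C): Z₂ = −j46.3 Ω
Parallel: Z = Z₁Z₂/(Z₁+Z₂), |Z| = 5.39 Ω, ∠Z = 6.48°

6.48°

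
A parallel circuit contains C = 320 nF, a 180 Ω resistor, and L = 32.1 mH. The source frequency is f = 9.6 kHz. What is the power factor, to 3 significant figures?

ω = 2πf = 60320 rad/s
X_L = ωL = 1940 Ω
X_C = 1/(ωC) = 51.8 Ω
Parallel: admittances add. Y = 1/R + 1/(jωL) + jωC
Y = (0.00556 + j0.0188) S
|Y| = 0.0196 S → |Z| = 1/|Y| = 51.0 Ω, ∠Z = −∠Y = -73.5°
cos φ = cos(-73.5°) = 0.284

0.284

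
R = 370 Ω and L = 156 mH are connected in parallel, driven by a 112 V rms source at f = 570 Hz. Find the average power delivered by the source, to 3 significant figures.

ω = 2πf = 3581 rad/s
X_L = ωL = 559 Ω
Parallel: admittances add. Y = 1/R + 1/(jωL)
Y = (0.00270 − j0.00179) S
|Y| = 0.00324 S → |Z| = 1/|Y| = 308 Ω, ∠Z = −∠Y = 33.5°
I = V/|Z| = 363 mA
P = VI cos φ = 112 × 0.363 × cos(33.5°) = 33.9 W

33.9 W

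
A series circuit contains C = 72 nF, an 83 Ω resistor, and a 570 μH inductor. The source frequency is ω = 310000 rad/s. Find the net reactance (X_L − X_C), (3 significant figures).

132 Ω

X_L = ωL = 177 Ω
X_C = 1/(ωC) = 44.8 Ω
X = 177 − 44.8 = 132 Ω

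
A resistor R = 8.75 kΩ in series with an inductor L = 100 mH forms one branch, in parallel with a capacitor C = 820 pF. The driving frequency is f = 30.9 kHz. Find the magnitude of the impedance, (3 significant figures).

8480 Ω

ω = 2πf = 194200 rad/s
X_L = ωL = 19400 Ω
X_C = 1/(ωC) = 6280 Ω
Branch 1 (R+jX_L): Z₁ = 8750 + j19400 Ω, |Z₁| = 21300 Ω
Branch 2 (−jX_C): Z₂ = −j6280 Ω
Parallel: Z = Z₁Z₂/(Z₁+Z₂), |Z| = 8480 Ω, ∠Z = -80.6°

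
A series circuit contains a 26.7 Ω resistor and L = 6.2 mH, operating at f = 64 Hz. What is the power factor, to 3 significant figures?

0.996

ω = 2πf = 402.1 rad/s
X_L = ωL = 2.49 Ω
Z = 26.7 + j2.49 Ω
|Z| = √(26.7² + 2.49²) = 26.8 Ω
∠Z = arctan(2.49/26.7) = 5.33°
cos φ = cos(5.33°) = 0.996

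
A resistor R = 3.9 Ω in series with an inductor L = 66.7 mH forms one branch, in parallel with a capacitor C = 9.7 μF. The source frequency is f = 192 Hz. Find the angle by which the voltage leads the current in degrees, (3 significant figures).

ω = 2πf = 1206 rad/s
X_L = ωL = 80.5 Ω
X_C = 1/(ωC) = 85.5 Ω
Branch 1 (R+jX_L): Z₁ = 3.90 + j80.5 Ω, |Z₁| = 80.6 Ω
Branch 2 (−jX_C): Z₂ = −j85.5 Ω
Parallel: Z = Z₁Z₂/(Z₁+Z₂), |Z| = 1090 Ω, ∠Z = 49.2°

49.2°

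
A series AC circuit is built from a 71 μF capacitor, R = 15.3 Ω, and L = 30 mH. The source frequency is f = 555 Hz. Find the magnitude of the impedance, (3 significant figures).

ω = 2πf = 3487 rad/s
X_L = ωL = 105 Ω
X_C = 1/(ωC) = 4.04 Ω
Net reactance X = X_L − X_C = 101 Ω
Z = 15.3 + j101 Ω
|Z| = √(15.3² + 101²) = 102 Ω

102 Ω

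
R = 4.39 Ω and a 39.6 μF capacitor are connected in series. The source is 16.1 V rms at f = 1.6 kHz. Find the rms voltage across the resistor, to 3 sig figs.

14.0 V

ω = 2πf = 10050 rad/s
X_C = 1/(ωC) = 2.51 Ω
Z = 4.39 − j2.51 Ω
|Z| = √(4.39² + 2.51²) = 5.06 Ω
I = V/|Z| = 3.18 A
V_R = I·|Z_R| = 3.18 × 4.39 = 14.0 V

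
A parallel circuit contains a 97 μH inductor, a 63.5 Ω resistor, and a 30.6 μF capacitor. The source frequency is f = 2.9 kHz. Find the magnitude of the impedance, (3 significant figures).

ω = 2πf = 18220 rad/s
X_L = ωL = 1.77 Ω
X_C = 1/(ωC) = 1.79 Ω
Parallel: admittances add. Y = 1/R + 1/(jωL) + jωC
Y = (0.0157 − j0.00821) S
|Y| = 0.0178 S → |Z| = 1/|Y| = 56.3 Ω, ∠Z = −∠Y = 27.5°

56.3 Ω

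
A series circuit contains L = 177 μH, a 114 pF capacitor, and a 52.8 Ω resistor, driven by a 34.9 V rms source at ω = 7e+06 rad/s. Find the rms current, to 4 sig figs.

638.5 mA

X_L = ωL = 1239 Ω
X_C = 1/(ωC) = 1253 Ω
Net reactance X = X_L − X_C = -14.13 Ω
Z = 52.80 − j14.13 Ω
|Z| = √(52.80² + 14.13²) = 54.66 Ω
I = V/|Z| = 34.9/54.66 = 638.5 mA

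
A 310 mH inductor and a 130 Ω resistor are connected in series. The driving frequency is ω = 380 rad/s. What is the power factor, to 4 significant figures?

0.7410

X_L = ωL = 117.8 Ω
Z = 130.0 + j117.8 Ω
|Z| = √(130.0² + 117.8²) = 175.4 Ω
∠Z = arctan(117.8/130.0) = 42.18°
cos φ = cos(42.18°) = 0.7410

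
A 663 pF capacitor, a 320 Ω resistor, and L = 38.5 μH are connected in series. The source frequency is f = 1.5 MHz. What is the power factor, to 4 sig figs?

0.8446

ω = 2πf = 9.425e+06 rad/s
X_L = ωL = 362.9 Ω
X_C = 1/(ωC) = 160.0 Ω
Net reactance X = X_L − X_C = 202.8 Ω
Z = 320.0 + j202.8 Ω
|Z| = √(320.0² + 202.8²) = 378.9 Ω
∠Z = arctan(202.8/320.0) = 32.37°
cos φ = cos(32.37°) = 0.8446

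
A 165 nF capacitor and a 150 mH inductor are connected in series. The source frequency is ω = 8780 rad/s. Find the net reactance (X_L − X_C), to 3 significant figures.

627 Ω

X_L = ωL = 1320 Ω
X_C = 1/(ωC) = 690 Ω
X = 1320 − 690 = 627 Ω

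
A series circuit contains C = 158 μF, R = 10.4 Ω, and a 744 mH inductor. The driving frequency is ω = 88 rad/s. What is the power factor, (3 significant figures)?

X_L = ωL = 65.5 Ω
X_C = 1/(ωC) = 71.9 Ω
Net reactance X = X_L − X_C = -6.45 Ω
Z = 10.4 − j6.45 Ω
|Z| = √(10.4² + 6.45²) = 12.2 Ω
∠Z = arctan(-6.45/10.4) = -31.8°
cos φ = cos(-31.8°) = 0.850

0.850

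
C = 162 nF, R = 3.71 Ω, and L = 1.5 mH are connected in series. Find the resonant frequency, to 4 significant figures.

10.21 kHz

ω₀ = 1/√(LC) = 1/√(0.0015 × 1.62e-07) = 64150 rad/s
f₀ = ω₀/(2π) = 10.21 kHz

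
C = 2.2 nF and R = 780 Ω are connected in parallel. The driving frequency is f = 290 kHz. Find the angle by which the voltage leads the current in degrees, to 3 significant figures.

-72.3°

ω = 2πf = 1.822e+06 rad/s
X_C = 1/(ωC) = 249 Ω
Parallel: admittances add. Y = 1/R + jωC
Y = (0.00128 + j0.00401) S
|Y| = 0.00421 S → |Z| = 1/|Y| = 238 Ω, ∠Z = −∠Y = -72.3°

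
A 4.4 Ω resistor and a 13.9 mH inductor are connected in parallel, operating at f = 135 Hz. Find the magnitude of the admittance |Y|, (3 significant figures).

ω = 2πf = 848.2 rad/s
X_L = ωL = 11.8 Ω
Parallel: admittances add. Y = 1/R + 1/(jωL)
Y = (0.227 − j0.0848) S
|Y| = 0.243 S → |Z| = 1/|Y| = 4.12 Ω, ∠Z = −∠Y = 20.5°

243 mS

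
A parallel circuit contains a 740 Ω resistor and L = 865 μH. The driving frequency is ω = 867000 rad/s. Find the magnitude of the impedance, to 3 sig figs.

527 Ω

X_L = ωL = 750 Ω
Parallel: admittances add. Y = 1/R + 1/(jωL)
Y = (0.00135 − j0.00133) S
|Y| = 0.00190 S → |Z| = 1/|Y| = 527 Ω, ∠Z = −∠Y = 44.6°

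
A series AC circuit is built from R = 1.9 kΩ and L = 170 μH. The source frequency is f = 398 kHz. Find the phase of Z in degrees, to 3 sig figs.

12.6°

ω = 2πf = 2.501e+06 rad/s
X_L = ωL = 425 Ω
Z = 1900 + j425 Ω
|Z| = √(1900² + 425²) = 1950 Ω
∠Z = arctan(425/1900) = 12.6°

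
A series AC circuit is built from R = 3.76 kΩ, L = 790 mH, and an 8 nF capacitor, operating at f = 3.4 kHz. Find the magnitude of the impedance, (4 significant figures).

11650 Ω

ω = 2πf = 21360 rad/s
X_L = ωL = 16880 Ω
X_C = 1/(ωC) = 5851 Ω
Net reactance X = X_L − X_C = 11030 Ω
Z = 3760 + j11030 Ω
|Z| = √(3760² + 11030²) = 11650 Ω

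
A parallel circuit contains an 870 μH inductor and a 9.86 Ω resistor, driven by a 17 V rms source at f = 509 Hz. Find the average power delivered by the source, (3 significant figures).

ω = 2πf = 3198 rad/s
X_L = ωL = 2.78 Ω
Parallel: admittances add. Y = 1/R + 1/(jωL)
Y = (0.101 − j0.359) S
|Y| = 0.373 S → |Z| = 1/|Y| = 2.68 Ω, ∠Z = −∠Y = 74.2°
I = V/|Z| = 6.35 A
P = VI cos φ = 17 × 6.35 × cos(74.2°) = 29.3 W

29.3 W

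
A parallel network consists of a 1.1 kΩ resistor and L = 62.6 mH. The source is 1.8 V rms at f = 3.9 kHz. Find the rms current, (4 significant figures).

2.014 mA

ω = 2πf = 24500 rad/s
X_L = ωL = 1534 Ω
Parallel: admittances add. Y = 1/R + 1/(jωL)
Y = (0.0009091 − j0.0006519) S
|Y| = 0.001119 S → |Z| = 1/|Y| = 893.9 Ω, ∠Z = −∠Y = 35.64°
I = V/|Z| = 1.8/893.9 = 2.014 mA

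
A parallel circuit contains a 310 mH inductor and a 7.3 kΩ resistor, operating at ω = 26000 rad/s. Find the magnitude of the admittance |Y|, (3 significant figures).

185 μS

X_L = ωL = 8060 Ω
Parallel: admittances add. Y = 1/R + 1/(jωL)
Y = (0.000137 − j0.000124) S
|Y| = 0.000185 S → |Z| = 1/|Y| = 5410 Ω, ∠Z = −∠Y = 42.2°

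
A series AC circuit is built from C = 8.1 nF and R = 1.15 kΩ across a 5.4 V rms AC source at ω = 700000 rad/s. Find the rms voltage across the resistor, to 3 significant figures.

X_C = 1/(ωC) = 176 Ω
Z = 1150 − j176 Ω
|Z| = √(1150² + 176²) = 1160 Ω
I = V/|Z| = 4.64 mA
V_R = I·|Z_R| = 0.00464 × 1150 = 5.34 V

5.34 V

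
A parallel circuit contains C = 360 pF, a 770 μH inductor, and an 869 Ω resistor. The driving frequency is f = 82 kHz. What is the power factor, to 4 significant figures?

ω = 2πf = 515200 rad/s
X_L = ωL = 396.7 Ω
X_C = 1/(ωC) = 5391 Ω
Parallel: admittances add. Y = 1/R + 1/(jωL) + jωC
Y = (0.001151 − j0.002335) S
|Y| = 0.002603 S → |Z| = 1/|Y| = 384.1 Ω, ∠Z = −∠Y = 63.77°
cos φ = cos(63.77°) = 0.4420

0.4420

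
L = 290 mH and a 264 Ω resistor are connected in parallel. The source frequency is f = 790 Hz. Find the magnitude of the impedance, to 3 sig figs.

260 Ω

ω = 2πf = 4964 rad/s
X_L = ωL = 1440 Ω
Parallel: admittances add. Y = 1/R + 1/(jωL)
Y = (0.00379 − j0.000695) S
|Y| = 0.00385 S → |Z| = 1/|Y| = 260 Ω, ∠Z = −∠Y = 10.4°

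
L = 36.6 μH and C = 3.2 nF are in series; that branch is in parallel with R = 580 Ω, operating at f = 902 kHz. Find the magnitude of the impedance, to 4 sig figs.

147.3 Ω

ω = 2πf = 5.667e+06 rad/s
X_L = ωL = 207.4 Ω
X_C = 1/(ωC) = 55.14 Ω
Branch 1: Z₁ = R = 580.0 Ω
Branch 2 (series LC): Z₂ = j(X_L − X_C) = j152.3 Ω
Parallel: Z = Z₁Z₂/(Z₁+Z₂), |Z| = 147.3 Ω, ∠Z = 75.29°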